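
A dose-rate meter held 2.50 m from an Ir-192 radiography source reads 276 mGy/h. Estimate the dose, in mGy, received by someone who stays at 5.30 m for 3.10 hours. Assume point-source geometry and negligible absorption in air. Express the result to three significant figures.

190 mGy

Intensity scales as (d₁/d₂)², so rate at 5.30 m:
(2.50/5.30)² = 0.2225, so 276 × 0.2225 = 61.41 mGy/h.
Dose = rate × time = 61.41 mGy/h × 3.100 h = 190.4 mGy.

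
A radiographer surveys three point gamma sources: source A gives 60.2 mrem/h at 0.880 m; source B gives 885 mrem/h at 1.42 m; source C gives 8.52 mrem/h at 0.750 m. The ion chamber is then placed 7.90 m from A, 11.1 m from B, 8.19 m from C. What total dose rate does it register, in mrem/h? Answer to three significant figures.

Each source contributes Iᵢ·(dᵢ/rᵢ)²; contributions add.
A: 60.2 × (0.880/7.90)² = 0.7470 mrem/h
B: 885 × (1.42/11.1)² = 14.48 mrem/h
C: 8.52 × (0.750/8.19)² = 0.07145 mrem/h
Total = 0.7470 + 14.48 + 0.07145 = 15.30 mrem/h.

15.3 mrem/h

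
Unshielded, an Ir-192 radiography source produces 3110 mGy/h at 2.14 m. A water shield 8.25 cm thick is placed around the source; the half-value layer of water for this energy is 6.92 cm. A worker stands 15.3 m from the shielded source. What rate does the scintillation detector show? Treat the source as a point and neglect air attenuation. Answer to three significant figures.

26.6 mGy/h

Distance alone: 3110 × (2.14/15.3)² = 3110 × 0.01956 = 60.83 mGy/h.
Shield: 8.25/6.92 = 1.192 half-value layers → attenuation 2^(−1.192) = 0.4377.
Combined: 60.83 × 0.4377 = 26.63 mGy/h.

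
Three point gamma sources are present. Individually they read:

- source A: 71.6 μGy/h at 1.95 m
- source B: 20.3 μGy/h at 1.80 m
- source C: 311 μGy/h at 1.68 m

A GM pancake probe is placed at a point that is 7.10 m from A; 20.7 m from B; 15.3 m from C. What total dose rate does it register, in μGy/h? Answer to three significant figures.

9.30 μGy/h

By superposition, sum each source's inverse-square contribution:
A: 71.6 × (1.95/7.10)² = 5.401 μGy/h
B: 20.3 × (1.80/20.7)² = 0.1535 μGy/h
C: 311 × (1.68/15.3)² = 3.750 μGy/h
Total = 5.401 + 0.1535 + 3.750 = 9.304 μGy/h.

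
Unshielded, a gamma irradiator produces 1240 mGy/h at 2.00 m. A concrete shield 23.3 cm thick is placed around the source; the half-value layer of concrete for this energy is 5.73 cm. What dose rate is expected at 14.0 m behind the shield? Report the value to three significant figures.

Distance alone: 1240 × (2.00/14.0)² = 1240 × 0.02041 = 25.31 mGy/h.
Shield: 23.3/5.73 = 4.066 half-value layers → attenuation 2^(−4.066) = 0.05971.
Combined: 25.31 × 0.05971 = 1.511 mGy/h.

1.51 mGy/h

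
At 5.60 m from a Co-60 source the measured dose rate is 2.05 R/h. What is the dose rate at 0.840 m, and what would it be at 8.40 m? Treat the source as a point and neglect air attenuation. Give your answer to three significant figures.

Using I₁d₁² = I₂d₂²,
At 0.840 m: 2.05 × (5.60/0.840)² = 2.05 × 44.44 = 91.10 R/h
At 8.40 m: (0.840/8.40)² = 0.01000, so 91.10 × 0.01000 = 0.9110 R/h.

91.1 R/h; 0.911 R/h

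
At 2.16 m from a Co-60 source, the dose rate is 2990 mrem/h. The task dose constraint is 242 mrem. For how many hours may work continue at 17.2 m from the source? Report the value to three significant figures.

Using I₁d₁² = I₂d₂², rate at 17.2 m:
(2.16/17.2)² = 0.01577, so 2990 × 0.01577 = 47.15 mrem/h.
Stay time = 242 mrem ÷ 47.15 mrem/h = 5.133 h.

5.13 h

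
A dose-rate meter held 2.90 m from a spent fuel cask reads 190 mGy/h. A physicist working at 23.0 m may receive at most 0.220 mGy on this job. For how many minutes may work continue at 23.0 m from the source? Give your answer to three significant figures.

4.37 min

Since intensity falls as 1/r², rate at 23.0 m:
190 × (2.90/23.0)² = 190 × 0.01590 = 3.021 mGy/h.
Stay time = 0.220 mGy ÷ 3.021 mGy/h = 0.07282 h = 4.369 min.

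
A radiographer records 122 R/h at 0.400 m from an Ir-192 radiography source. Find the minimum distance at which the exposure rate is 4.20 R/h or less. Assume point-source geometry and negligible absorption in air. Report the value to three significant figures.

Applying the 1/r² law, d₂ = d₁·√(I₁/I₂).
I₁/I₂ = 122/4.20 = 29.05, so d₂ = 0.400 × √29.05 = 2.156 m.

2.16 m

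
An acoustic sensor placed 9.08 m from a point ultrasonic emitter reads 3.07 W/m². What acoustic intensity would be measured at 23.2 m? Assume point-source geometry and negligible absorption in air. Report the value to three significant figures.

0.470 W/m²

Intensity scales as (d₁/d₂)², so scaling from 9.08 m to 23.2 m:
(9.08/23.2)² = 0.1532, so 3.07 × 0.1532 = 0.4703 W/m².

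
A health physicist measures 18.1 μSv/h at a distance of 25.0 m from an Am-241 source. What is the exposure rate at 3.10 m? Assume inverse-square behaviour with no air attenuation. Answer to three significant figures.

1180 μSv/h

By the inverse-square law, the rate at 3.10 m is
(25.0/3.10)² = 65.04, so 18.1 × 65.04 = 1177 μSv/h.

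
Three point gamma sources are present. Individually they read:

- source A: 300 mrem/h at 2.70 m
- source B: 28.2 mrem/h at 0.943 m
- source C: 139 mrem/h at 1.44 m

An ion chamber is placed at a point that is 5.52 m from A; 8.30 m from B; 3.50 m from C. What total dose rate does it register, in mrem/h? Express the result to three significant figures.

95.7 mrem/h

By superposition, sum each source's inverse-square contribution:
A: 300 × (2.70/5.52)² = 71.77 mrem/h
B: 28.2 × (0.943/8.30)² = 0.3640 mrem/h
C: 139 × (1.44/3.50)² = 23.53 mrem/h
Total = 71.77 + 0.3640 + 23.53 = 95.66 mrem/h.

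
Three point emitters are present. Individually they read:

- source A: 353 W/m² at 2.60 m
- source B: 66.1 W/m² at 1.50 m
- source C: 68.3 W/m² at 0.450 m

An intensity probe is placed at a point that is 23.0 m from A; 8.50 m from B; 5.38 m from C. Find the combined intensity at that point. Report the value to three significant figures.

7.05 W/m²

By superposition, sum each source's inverse-square contribution:
A: 353 × (2.60/23.0)² = 4.511 W/m²
B: 66.1 × (1.50/8.50)² = 2.058 W/m²
C: 68.3 × (0.450/5.38)² = 0.4778 W/m²
Total = 4.511 + 2.058 + 0.4778 = 7.047 W/m².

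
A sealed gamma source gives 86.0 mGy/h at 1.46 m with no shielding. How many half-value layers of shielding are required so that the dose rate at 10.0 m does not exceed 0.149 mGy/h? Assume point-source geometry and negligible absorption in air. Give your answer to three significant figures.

At 10.0 m, distance alone gives 86.0 × (1.46/10.0)² = 86.0 × 0.02132 = 1.834 mGy/h.
Further attenuation needed: 1.834/0.149 = 12.31.
n = log₂(12.31) = 3.622 half-value layers.

3.62 half-value layers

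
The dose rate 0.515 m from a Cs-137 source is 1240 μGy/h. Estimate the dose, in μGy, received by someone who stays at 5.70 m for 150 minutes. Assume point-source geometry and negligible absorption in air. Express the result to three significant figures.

25.3 μGy

Since intensity falls as 1/r², rate at 5.70 m:
1240 × (0.515/5.70)² = 1240 × 0.008163 = 10.12 μGy/h.
Dose = rate × time = 10.12 μGy/h × 2.500 h = 25.30 μGy.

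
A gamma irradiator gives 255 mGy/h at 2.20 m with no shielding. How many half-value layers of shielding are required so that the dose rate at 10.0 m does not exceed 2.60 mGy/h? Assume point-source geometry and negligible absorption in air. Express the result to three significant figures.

2.25 half-value layers

At 10.0 m, distance alone gives (2.20/10.0)² = 0.04840, so 255 × 0.04840 = 12.34 mGy/h.
Further attenuation needed: 12.34/2.60 = 4.746.
n = log₂(4.746) = 2.247 half-value layers.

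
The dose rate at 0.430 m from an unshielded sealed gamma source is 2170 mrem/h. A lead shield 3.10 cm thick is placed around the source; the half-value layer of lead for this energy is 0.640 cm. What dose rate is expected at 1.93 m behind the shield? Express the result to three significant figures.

3.75 mrem/h

Distance alone: 2170 × (0.430/1.93)² = 2170 × 0.04964 = 107.7 mrem/h.
Shield: 3.10/0.640 = 4.844 half-value layers → attenuation 2^(−4.844) = 0.03482.
Combined: 107.7 × 0.03482 = 3.750 mrem/h.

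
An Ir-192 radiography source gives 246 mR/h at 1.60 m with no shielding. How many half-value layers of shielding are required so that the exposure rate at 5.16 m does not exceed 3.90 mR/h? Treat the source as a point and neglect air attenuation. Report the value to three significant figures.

2.60 half-value layers

At 5.16 m, distance alone gives (1.60/5.16)² = 0.09615, so 246 × 0.09615 = 23.65 mR/h.
Further attenuation needed: 23.65/3.90 = 6.064.
n = log₂(6.064) = 2.600 half-value layers.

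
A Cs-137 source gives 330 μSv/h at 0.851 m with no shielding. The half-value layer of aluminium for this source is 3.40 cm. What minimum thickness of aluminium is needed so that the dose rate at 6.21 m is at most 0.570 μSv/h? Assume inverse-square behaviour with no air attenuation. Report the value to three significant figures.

At 6.21 m, distance alone gives 330 × (0.851/6.21)² = 330 × 0.01878 = 6.197 μSv/h.
Further attenuation needed: 6.197/0.570 = 10.87.
n = log₂(10.87) = 3.442 half-value layers.
Thickness = 3.442 × 3.40 cm = 11.70 cm.

11.7 cm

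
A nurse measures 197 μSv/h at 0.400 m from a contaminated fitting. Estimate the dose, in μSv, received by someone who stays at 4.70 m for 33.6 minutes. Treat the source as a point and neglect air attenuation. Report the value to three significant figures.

By the inverse-square law, rate at 4.70 m:
(0.400/4.70)² = 0.007243, so 197 × 0.007243 = 1.427 μSv/h.
Dose = rate × time = 1.427 μSv/h × 0.5600 h = 0.7991 μSv.

0.799 μSv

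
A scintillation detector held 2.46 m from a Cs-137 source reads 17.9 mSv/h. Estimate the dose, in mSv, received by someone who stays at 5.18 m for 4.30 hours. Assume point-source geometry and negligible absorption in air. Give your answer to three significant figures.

Intensity scales as (d₁/d₂)², so rate at 5.18 m:
(2.46/5.18)² = 0.2255, so 17.9 × 0.2255 = 4.036 mSv/h.
Dose = rate × time = 4.036 mSv/h × 4.300 h = 17.35 mSv.

17.4 mSv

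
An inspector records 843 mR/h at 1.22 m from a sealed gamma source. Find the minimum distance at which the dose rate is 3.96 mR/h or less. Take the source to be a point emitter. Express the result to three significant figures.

Applying the 1/r² law, d₂ = d₁·√(I₁/I₂).
I₁/I₂ = 843/3.96 = 212.9, so d₂ = 1.22 × √212.9 = 17.80 m.

17.8 m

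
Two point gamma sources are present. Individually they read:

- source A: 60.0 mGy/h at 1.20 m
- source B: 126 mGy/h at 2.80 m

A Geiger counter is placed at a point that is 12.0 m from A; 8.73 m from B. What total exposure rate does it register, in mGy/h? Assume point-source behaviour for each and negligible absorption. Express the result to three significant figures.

Each source contributes Iᵢ·(dᵢ/rᵢ)²; contributions add.
A: 60.0 × (1.20/12.0)² = 0.6000 mGy/h
B: 126 × (2.80/8.73)² = 12.96 mGy/h
Total = 0.6000 + 12.96 = 13.56 mGy/h.

13.6 mGy/h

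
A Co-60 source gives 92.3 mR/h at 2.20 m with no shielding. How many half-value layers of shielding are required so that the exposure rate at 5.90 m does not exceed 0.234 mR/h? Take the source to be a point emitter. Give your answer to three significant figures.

At 5.90 m, distance alone gives (2.20/5.90)² = 0.1390, so 92.3 × 0.1390 = 12.83 mR/h.
Further attenuation needed: 12.83/0.234 = 54.83.
n = log₂(54.83) = 5.777 half-value layers.

5.78 half-value layers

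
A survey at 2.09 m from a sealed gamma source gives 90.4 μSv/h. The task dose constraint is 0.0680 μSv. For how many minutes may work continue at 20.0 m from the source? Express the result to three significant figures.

Since intensity falls as 1/r², rate at 20.0 m:
90.4 × (2.09/20.0)² = 90.4 × 0.01092 = 0.9872 μSv/h.
Stay time = 0.0680 μSv ÷ 0.9872 μSv/h = 0.06888 h = 4.133 min.

4.13 min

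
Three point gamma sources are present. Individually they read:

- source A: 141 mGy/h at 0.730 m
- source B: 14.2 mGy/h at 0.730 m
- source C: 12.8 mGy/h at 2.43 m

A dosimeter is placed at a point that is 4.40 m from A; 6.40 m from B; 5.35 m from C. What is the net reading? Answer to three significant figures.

6.71 mGy/h

By superposition, sum each source's inverse-square contribution:
A: 141 × (0.730/4.40)² = 3.881 mGy/h
B: 14.2 × (0.730/6.40)² = 0.1847 mGy/h
C: 12.8 × (2.43/5.35)² = 2.641 mGy/h
Total = 3.881 + 0.1847 + 2.641 = 6.707 mGy/h.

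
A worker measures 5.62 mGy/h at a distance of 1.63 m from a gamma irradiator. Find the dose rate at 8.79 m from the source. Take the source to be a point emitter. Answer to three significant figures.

0.193 mGy/h

Using I₁d₁² = I₂d₂², the rate at 8.79 m is
5.62 × (1.63/8.79)² = 5.62 × 0.03439 = 0.1933 mGy/h.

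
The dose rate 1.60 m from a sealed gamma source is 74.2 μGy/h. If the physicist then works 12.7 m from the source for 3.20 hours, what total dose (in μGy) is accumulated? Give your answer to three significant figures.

3.77 μGy

By the inverse-square law, rate at 12.7 m:
74.2 × (1.60/12.7)² = 74.2 × 0.01587 = 1.178 μGy/h.
Dose = rate × time = 1.178 μGy/h × 3.200 h = 3.770 μGy.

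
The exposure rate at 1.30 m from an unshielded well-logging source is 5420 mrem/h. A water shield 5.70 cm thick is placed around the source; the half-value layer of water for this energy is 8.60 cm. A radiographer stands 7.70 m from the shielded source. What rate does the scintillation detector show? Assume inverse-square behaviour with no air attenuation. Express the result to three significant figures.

97.6 mrem/h

Distance alone: 5420 × (1.30/7.70)² = 5420 × 0.02850 = 154.5 mrem/h.
Shield: 5.70/8.60 = 0.6628 half-value layers → attenuation 2^(−0.6628) = 0.6317.
Combined: 154.5 × 0.6317 = 97.60 mrem/h.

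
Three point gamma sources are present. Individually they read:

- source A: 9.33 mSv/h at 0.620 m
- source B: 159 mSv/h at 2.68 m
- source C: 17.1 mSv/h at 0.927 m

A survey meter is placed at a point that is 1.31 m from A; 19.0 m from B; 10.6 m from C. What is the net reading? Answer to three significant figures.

5.38 mSv/h

Each source contributes Iᵢ·(dᵢ/rᵢ)²; contributions add.
A: 9.33 × (0.620/1.31)² = 2.090 mSv/h
B: 159 × (2.68/19.0)² = 3.163 mSv/h
C: 17.1 × (0.927/10.6)² = 0.1308 mSv/h
Total = 2.090 + 3.163 + 0.1308 = 5.384 mSv/h.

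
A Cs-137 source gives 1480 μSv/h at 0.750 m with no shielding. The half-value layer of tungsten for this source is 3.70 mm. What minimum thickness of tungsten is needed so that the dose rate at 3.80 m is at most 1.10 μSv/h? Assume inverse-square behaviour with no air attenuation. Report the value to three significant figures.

21.1 mm

At 3.80 m, distance alone gives 1480 × (0.750/3.80)² = 1480 × 0.03895 = 57.65 μSv/h.
Further attenuation needed: 57.65/1.10 = 52.41.
n = log₂(52.41) = 5.712 half-value layers.
Thickness = 5.712 × 3.70 mm = 21.13 mm.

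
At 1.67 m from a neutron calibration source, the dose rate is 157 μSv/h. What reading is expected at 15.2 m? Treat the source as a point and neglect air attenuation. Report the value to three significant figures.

1.90 μSv/h

Since intensity falls as 1/r², the rate at 15.2 m is
(1.67/15.2)² = 0.01207, so 157 × 0.01207 = 1.895 μSv/h.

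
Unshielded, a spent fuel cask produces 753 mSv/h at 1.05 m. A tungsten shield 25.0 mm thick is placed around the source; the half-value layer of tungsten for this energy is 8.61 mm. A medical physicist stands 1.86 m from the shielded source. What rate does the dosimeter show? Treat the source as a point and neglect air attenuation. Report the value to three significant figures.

Distance alone: (1.05/1.86)² = 0.3187, so 753 × 0.3187 = 240.0 mSv/h.
Shield: 25.0/8.61 = 2.904 half-value layers → attenuation 2^(−2.904) = 0.1336.
Combined: 240.0 × 0.1336 = 32.06 mSv/h.

32.1 mSv/h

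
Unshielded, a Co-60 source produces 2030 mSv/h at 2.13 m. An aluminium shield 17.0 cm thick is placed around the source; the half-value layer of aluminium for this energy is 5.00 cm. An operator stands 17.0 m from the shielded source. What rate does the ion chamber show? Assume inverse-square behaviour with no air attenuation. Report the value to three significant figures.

Distance alone: 2030 × (2.13/17.0)² = 2030 × 0.01570 = 31.87 mSv/h.
Shield: 17.0/5.00 = 3.400 half-value layers → attenuation 2^(−3.400) = 0.09473.
Combined: 31.87 × 0.09473 = 3.019 mSv/h.

3.02 mSv/h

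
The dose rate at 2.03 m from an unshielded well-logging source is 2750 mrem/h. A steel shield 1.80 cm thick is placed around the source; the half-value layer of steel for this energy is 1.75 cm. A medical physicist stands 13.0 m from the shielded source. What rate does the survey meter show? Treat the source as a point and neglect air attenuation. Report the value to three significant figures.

Distance alone: 2750 × (2.03/13.0)² = 2750 × 0.02438 = 67.05 mrem/h.
Shield: 1.80/1.75 = 1.029 half-value layers → attenuation 2^(−1.029) = 0.4900.
Combined: 67.05 × 0.4900 = 32.85 mrem/h.

32.9 mrem/h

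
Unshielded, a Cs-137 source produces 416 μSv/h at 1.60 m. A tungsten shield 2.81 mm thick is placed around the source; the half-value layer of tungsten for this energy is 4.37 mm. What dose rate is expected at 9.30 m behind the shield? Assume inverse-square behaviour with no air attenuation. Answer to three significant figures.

Distance alone: 416 × (1.60/9.30)² = 416 × 0.02960 = 12.31 μSv/h.
Shield: 2.81/4.37 = 0.6430 half-value layers → attenuation 2^(−0.6430) = 0.6404.
Combined: 12.31 × 0.6404 = 7.883 μSv/h.

7.88 μSv/h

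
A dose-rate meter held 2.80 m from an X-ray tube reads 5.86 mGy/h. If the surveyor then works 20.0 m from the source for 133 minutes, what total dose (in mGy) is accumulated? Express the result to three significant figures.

0.255 mGy

Intensity scales as (d₁/d₂)², so rate at 20.0 m:
(2.80/20.0)² = 0.01960, so 5.86 × 0.01960 = 0.1149 mGy/h.
Dose = rate × time = 0.1149 mGy/h × 2.217 h = 0.2547 mGy.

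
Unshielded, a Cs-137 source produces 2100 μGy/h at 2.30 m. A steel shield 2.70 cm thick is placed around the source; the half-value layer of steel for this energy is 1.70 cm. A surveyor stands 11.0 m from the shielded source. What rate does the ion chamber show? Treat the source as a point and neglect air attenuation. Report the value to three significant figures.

30.5 μGy/h

Distance alone: 2100 × (2.30/11.0)² = 2100 × 0.04372 = 91.81 μGy/h.
Shield: 2.70/1.70 = 1.588 half-value layers → attenuation 2^(−1.588) = 0.3326.
Combined: 91.81 × 0.3326 = 30.54 μGy/h.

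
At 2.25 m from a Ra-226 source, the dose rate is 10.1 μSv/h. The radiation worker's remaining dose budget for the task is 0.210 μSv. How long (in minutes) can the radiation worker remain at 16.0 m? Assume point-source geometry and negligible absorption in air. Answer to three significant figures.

63.1 min

Using I₁d₁² = I₂d₂², rate at 16.0 m:
(2.25/16.0)² = 0.01978, so 10.1 × 0.01978 = 0.1998 μSv/h.
Stay time = 0.210 μSv ÷ 0.1998 μSv/h = 1.051 h = 63.06 min.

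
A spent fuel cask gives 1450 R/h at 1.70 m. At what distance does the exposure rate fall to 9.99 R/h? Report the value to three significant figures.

Intensity scales as (d₁/d₂)², so d₂ = d₁·√(I₁/I₂).
I₁/I₂ = 1450/9.99 = 145.1, so d₂ = 1.70 × √145.1 = 20.48 m.

20.5 m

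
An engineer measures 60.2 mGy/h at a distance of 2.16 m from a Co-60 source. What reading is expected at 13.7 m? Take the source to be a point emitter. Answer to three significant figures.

1.50 mGy/h

Applying the 1/r² law, the rate at 13.7 m is
60.2 × (2.16/13.7)² = 60.2 × 0.02486 = 1.497 mGy/h.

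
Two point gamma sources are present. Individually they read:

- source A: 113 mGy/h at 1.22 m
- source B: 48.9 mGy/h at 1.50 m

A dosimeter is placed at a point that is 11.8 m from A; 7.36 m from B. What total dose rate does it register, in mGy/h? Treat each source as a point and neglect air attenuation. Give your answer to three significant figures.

By superposition, sum each source's inverse-square contribution:
A: 113 × (1.22/11.8)² = 1.208 mGy/h
B: 48.9 × (1.50/7.36)² = 2.031 mGy/h
Total = 1.208 + 2.031 = 3.239 mGy/h.

3.24 mGy/h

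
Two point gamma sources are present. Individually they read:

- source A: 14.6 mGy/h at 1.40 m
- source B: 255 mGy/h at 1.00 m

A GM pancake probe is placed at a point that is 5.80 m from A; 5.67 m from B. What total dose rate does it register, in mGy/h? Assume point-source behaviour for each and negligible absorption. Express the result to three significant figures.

By superposition, sum each source's inverse-square contribution:
A: 14.6 × (1.40/5.80)² = 0.8507 mGy/h
B: 255 × (1.00/5.67)² = 7.932 mGy/h
Total = 0.8507 + 7.932 = 8.783 mGy/h.

8.78 mGy/h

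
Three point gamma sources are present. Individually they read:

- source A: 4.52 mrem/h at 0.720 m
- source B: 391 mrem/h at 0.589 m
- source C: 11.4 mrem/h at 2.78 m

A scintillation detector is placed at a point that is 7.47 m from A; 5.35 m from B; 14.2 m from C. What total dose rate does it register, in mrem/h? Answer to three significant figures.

5.22 mrem/h

Each source contributes Iᵢ·(dᵢ/rᵢ)²; contributions add.
A: 4.52 × (0.720/7.47)² = 0.04199 mrem/h
B: 391 × (0.589/5.35)² = 4.739 mrem/h
C: 11.4 × (2.78/14.2)² = 0.4369 mrem/h
Total = 0.04199 + 4.739 + 0.4369 = 5.218 mrem/h.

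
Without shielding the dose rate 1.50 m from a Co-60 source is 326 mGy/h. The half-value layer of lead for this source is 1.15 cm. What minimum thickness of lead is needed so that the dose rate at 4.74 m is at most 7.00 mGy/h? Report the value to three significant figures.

2.55 cm

At 4.74 m, distance alone gives 326 × (1.50/4.74)² = 326 × 0.1001 = 32.63 mGy/h.
Further attenuation needed: 32.63/7.00 = 4.661.
n = log₂(4.661) = 2.221 half-value layers.
Thickness = 2.221 × 1.15 cm = 2.554 cm.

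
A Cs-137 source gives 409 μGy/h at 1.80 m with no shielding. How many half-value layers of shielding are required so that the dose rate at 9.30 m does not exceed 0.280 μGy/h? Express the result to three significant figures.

5.77 half-value layers

At 9.30 m, distance alone gives 409 × (1.80/9.30)² = 409 × 0.03746 = 15.32 μGy/h.
Further attenuation needed: 15.32/0.280 = 54.71.
n = log₂(54.71) = 5.774 half-value layers.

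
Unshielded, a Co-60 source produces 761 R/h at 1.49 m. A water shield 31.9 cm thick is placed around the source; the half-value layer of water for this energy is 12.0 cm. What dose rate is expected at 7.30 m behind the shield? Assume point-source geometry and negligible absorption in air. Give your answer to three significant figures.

Distance alone: 761 × (1.49/7.30)² = 761 × 0.04166 = 31.70 R/h.
Shield: 31.9/12.0 = 2.658 half-value layers → attenuation 2^(−2.658) = 0.1584.
Combined: 31.70 × 0.1584 = 5.021 R/h.

5.02 R/h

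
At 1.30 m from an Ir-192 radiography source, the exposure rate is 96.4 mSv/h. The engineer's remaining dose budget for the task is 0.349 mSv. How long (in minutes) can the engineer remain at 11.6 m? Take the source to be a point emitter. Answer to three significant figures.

17.3 min

Since intensity falls as 1/r², rate at 11.6 m:
96.4 × (1.30/11.6)² = 96.4 × 0.01256 = 1.211 mSv/h.
Stay time = 0.349 mSv ÷ 1.211 mSv/h = 0.2882 h = 17.29 min.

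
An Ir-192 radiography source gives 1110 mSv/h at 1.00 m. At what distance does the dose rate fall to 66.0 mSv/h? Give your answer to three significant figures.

4.10 m

By the inverse-square law, d₂ = d₁·√(I₁/I₂).
I₁/I₂ = 1110/66.0 = 16.82, so d₂ = 1.00 × √16.82 = 4.101 m.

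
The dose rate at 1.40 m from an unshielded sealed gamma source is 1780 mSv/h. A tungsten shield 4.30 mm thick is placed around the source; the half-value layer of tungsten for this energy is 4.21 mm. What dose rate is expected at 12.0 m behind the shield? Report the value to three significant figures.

11.9 mSv/h

Distance alone: 1780 × (1.40/12.0)² = 1780 × 0.01361 = 24.23 mSv/h.
Shield: 4.30/4.21 = 1.021 half-value layers → attenuation 2^(−1.021) = 0.4928.
Combined: 24.23 × 0.4928 = 11.94 mSv/h.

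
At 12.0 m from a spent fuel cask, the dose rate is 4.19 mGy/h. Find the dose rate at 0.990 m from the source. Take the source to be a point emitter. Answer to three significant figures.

Since intensity falls as 1/r², the rate at 0.990 m is
4.19 × (12.0/0.990)² = 4.19 × 146.9 = 615.5 mGy/h.

616 mGy/h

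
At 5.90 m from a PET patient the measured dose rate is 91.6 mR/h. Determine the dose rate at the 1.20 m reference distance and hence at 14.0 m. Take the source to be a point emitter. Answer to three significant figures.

By the inverse-square law,
At 1.20 m: (5.90/1.20)² = 24.17, so 91.6 × 24.17 = 2214 mR/h
At 14.0 m: 2214 × (1.20/14.0)² = 2214 × 0.007347 = 16.27 mR/h.

2210 mR/h; 16.3 mR/h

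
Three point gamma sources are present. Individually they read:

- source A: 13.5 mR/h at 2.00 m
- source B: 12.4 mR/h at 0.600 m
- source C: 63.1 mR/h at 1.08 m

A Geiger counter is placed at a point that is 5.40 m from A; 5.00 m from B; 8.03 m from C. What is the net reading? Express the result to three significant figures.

By superposition, sum each source's inverse-square contribution:
A: 13.5 × (2.00/5.40)² = 1.852 mR/h
B: 12.4 × (0.600/5.00)² = 0.1786 mR/h
C: 63.1 × (1.08/8.03)² = 1.141 mR/h
Total = 1.852 + 0.1786 + 1.141 = 3.172 mR/h.

3.17 mR/h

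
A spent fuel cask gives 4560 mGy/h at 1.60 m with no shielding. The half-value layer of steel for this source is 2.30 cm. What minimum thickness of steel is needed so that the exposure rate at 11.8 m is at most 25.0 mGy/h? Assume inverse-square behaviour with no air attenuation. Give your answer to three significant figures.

4.02 cm

At 11.8 m, distance alone gives 4560 × (1.60/11.8)² = 4560 × 0.01839 = 83.86 mGy/h.
Further attenuation needed: 83.86/25.0 = 3.354.
n = log₂(3.354) = 1.746 half-value layers.
Thickness = 1.746 × 2.30 cm = 4.016 cm.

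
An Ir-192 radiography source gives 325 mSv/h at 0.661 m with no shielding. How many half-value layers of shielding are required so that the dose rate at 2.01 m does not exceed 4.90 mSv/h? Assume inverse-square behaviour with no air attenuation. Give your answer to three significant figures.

2.84 half-value layers

At 2.01 m, distance alone gives (0.661/2.01)² = 0.1081, so 325 × 0.1081 = 35.13 mSv/h.
Further attenuation needed: 35.13/4.90 = 7.169.
n = log₂(7.169) = 2.842 half-value layers.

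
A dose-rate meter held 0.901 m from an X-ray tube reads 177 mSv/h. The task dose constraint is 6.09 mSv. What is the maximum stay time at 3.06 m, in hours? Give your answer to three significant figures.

0.397 h

Intensity scales as (d₁/d₂)², so rate at 3.06 m:
(0.901/3.06)² = 0.08670, so 177 × 0.08670 = 15.35 mSv/h.
Stay time = 6.09 mSv ÷ 15.35 mSv/h = 0.3967 h.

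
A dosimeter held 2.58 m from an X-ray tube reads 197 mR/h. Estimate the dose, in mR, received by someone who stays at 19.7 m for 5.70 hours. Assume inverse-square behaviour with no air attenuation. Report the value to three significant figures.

Applying the 1/r² law, rate at 19.7 m:
197 × (2.58/19.7)² = 197 × 0.01715 = 3.379 mR/h.
Dose = rate × time = 3.379 mR/h × 5.700 h = 19.26 mR.

19.3 mR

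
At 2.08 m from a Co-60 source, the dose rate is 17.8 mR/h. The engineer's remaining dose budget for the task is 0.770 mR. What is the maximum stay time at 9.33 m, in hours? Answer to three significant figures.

0.870 h

Using I₁d₁² = I₂d₂², rate at 9.33 m:
17.8 × (2.08/9.33)² = 17.8 × 0.04970 = 0.8847 mR/h.
Stay time = 0.770 mR ÷ 0.8847 mR/h = 0.8704 h.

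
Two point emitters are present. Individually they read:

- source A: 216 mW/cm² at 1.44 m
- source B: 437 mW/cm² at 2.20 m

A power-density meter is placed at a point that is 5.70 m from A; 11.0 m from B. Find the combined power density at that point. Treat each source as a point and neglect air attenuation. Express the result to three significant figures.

By superposition, sum each source's inverse-square contribution:
A: 216 × (1.44/5.70)² = 13.79 mW/cm²
B: 437 × (2.20/11.0)² = 17.48 mW/cm²
Total = 13.79 + 17.48 = 31.27 mW/cm².

31.3 mW/cm²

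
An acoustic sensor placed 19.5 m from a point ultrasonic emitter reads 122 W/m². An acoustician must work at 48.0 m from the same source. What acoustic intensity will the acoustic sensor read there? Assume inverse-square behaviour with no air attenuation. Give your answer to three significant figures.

20.1 W/m²

Using I₁d₁² = I₂d₂², scaling from 19.5 m to 48.0 m:
(19.5/48.0)² = 0.1650, so 122 × 0.1650 = 20.13 W/m².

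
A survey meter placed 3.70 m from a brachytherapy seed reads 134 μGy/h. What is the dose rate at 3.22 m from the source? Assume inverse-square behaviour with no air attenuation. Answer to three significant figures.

Since intensity falls as 1/r², scaling from 3.70 m to 3.22 m:
134 × (3.70/3.22)² = 134 × 1.320 = 176.9 μGy/h.

177 μGy/h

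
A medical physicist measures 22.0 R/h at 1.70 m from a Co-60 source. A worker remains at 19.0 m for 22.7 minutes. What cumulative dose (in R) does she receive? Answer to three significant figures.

Intensity scales as (d₁/d₂)², so rate at 19.0 m:
22.0 × (1.70/19.0)² = 22.0 × 0.008006 = 0.1761 R/h.
Dose = rate × time = 0.1761 R/h × 0.3783 h = 0.06662 R.

0.0666 R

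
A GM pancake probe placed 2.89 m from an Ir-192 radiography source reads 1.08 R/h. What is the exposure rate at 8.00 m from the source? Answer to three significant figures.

Intensity scales as (d₁/d₂)², so scaling from 2.89 m to 8.00 m:
1.08 × (2.89/8.00)² = 1.08 × 0.1305 = 0.1409 R/h.

0.141 R/h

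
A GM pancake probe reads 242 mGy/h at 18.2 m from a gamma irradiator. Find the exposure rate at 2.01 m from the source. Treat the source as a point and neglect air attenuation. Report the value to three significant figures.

19800 mGy/h

Since intensity falls as 1/r², the rate at 2.01 m is
242 × (18.2/2.01)² = 242 × 81.99 = 19840 mGy/h.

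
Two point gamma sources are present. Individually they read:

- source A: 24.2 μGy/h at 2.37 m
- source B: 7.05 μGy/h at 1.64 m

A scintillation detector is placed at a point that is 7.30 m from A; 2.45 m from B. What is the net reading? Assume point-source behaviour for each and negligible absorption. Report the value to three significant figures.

Each source contributes Iᵢ·(dᵢ/rᵢ)²; contributions add.
A: 24.2 × (2.37/7.30)² = 2.551 μGy/h
B: 7.05 × (1.64/2.45)² = 3.159 μGy/h
Total = 2.551 + 3.159 = 5.710 μGy/h.

5.71 μGy/h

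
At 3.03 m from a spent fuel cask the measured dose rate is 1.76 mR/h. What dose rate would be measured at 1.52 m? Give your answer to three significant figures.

6.99 mR/h

Using I₁d₁² = I₂d₂², scaling from 3.03 m to 1.52 m:
(3.03/1.52)² = 3.974, so 1.76 × 3.974 = 6.994 mR/h.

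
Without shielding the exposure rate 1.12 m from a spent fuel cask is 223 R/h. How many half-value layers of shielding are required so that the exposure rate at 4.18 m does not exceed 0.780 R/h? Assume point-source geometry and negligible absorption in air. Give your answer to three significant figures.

At 4.18 m, distance alone gives 223 × (1.12/4.18)² = 223 × 0.07179 = 16.01 R/h.
Further attenuation needed: 16.01/0.780 = 20.53.
n = log₂(20.53) = 4.360 half-value layers.

4.36 half-value layers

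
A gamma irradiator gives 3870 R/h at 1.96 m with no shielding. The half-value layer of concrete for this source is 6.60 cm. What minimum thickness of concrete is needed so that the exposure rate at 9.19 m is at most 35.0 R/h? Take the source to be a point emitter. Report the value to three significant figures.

15.4 cm

At 9.19 m, distance alone gives (1.96/9.19)² = 0.04549, so 3870 × 0.04549 = 176.0 R/h.
Further attenuation needed: 176.0/35.0 = 5.029.
n = log₂(5.029) = 2.330 half-value layers.
Thickness = 2.330 × 6.60 cm = 15.38 cm.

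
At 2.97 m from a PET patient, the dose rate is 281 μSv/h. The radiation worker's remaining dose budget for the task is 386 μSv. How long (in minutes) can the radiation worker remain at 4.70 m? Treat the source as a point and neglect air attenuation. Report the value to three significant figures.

Since intensity falls as 1/r², rate at 4.70 m:
281 × (2.97/4.70)² = 281 × 0.3993 = 112.2 μSv/h.
Stay time = 386 μSv ÷ 112.2 μSv/h = 3.440 h = 206.4 min.

206 min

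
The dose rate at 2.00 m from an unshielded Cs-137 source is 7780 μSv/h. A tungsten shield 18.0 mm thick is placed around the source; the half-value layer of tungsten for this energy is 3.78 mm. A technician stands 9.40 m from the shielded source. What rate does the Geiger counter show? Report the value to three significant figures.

13.0 μSv/h

Distance alone: (2.00/9.40)² = 0.04527, so 7780 × 0.04527 = 352.2 μSv/h.
Shield: 18.0/3.78 = 4.762 half-value layers → attenuation 2^(−4.762) = 0.03685.
Combined: 352.2 × 0.03685 = 12.98 μSv/h.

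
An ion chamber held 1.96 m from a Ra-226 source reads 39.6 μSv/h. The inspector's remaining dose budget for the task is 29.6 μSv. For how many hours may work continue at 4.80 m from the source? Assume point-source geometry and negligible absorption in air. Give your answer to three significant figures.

4.48 h

Applying the 1/r² law, rate at 4.80 m:
(1.96/4.80)² = 0.1667, so 39.6 × 0.1667 = 6.601 μSv/h.
Stay time = 29.6 μSv ÷ 6.601 μSv/h = 4.484 h.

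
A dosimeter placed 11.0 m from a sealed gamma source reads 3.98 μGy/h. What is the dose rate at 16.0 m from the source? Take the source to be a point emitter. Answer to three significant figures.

1.88 μGy/h

Applying the 1/r² law, scaling from 11.0 m to 16.0 m:
(11.0/16.0)² = 0.4727, so 3.98 × 0.4727 = 1.881 μGy/h.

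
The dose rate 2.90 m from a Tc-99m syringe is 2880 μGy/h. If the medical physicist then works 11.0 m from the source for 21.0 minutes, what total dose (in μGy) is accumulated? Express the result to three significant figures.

70.1 μGy

Since intensity falls as 1/r², rate at 11.0 m:
2880 × (2.90/11.0)² = 2880 × 0.06950 = 200.2 μGy/h.
Dose = rate × time = 200.2 μGy/h × 0.3500 h = 70.07 μGy.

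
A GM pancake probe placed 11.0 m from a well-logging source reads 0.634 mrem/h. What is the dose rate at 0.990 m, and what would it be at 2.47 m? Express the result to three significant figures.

78.3 mrem/h; 12.6 mrem/h

Intensity scales as (d₁/d₂)², so
At 0.990 m: (11.0/0.990)² = 123.5, so 0.634 × 123.5 = 78.30 mrem/h
At 2.47 m: 78.30 × (0.990/2.47)² = 78.30 × 0.1606 = 12.57 mrem/h.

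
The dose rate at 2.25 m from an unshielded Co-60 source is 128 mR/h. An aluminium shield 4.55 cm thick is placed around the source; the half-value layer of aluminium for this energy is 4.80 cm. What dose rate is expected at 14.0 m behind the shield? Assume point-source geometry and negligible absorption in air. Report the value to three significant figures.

Distance alone: 128 × (2.25/14.0)² = 128 × 0.02583 = 3.306 mR/h.
Shield: 4.55/4.80 = 0.9479 half-value layers → attenuation 2^(−0.9479) = 0.5184.
Combined: 3.306 × 0.5184 = 1.714 mR/h.

1.71 mR/h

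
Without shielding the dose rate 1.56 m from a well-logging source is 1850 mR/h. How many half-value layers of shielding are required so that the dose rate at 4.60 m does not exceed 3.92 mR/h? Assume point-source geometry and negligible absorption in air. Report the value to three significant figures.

5.76 half-value layers

At 4.60 m, distance alone gives (1.56/4.60)² = 0.1150, so 1850 × 0.1150 = 212.8 mR/h.
Further attenuation needed: 212.8/3.92 = 54.29.
n = log₂(54.29) = 5.763 half-value layers.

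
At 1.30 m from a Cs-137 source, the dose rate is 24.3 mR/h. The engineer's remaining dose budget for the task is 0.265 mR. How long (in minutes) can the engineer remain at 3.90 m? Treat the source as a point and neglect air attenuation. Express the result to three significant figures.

Since intensity falls as 1/r², rate at 3.90 m:
(1.30/3.90)² = 0.1111, so 24.3 × 0.1111 = 2.700 mR/h.
Stay time = 0.265 mR ÷ 2.700 mR/h = 0.09815 h = 5.889 min.

5.89 min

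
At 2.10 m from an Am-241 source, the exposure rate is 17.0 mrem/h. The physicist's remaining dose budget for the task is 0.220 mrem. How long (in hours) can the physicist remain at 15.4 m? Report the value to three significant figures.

0.696 h

Since intensity falls as 1/r², rate at 15.4 m:
(2.10/15.4)² = 0.01860, so 17.0 × 0.01860 = 0.3162 mrem/h.
Stay time = 0.220 mrem ÷ 0.3162 mrem/h = 0.6958 h.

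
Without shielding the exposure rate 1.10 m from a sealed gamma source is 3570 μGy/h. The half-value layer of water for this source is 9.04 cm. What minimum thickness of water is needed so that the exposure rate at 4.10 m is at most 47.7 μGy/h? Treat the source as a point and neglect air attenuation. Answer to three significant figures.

At 4.10 m, distance alone gives 3570 × (1.10/4.10)² = 3570 × 0.07198 = 257.0 μGy/h.
Further attenuation needed: 257.0/47.7 = 5.388.
n = log₂(5.388) = 2.430 half-value layers.
Thickness = 2.430 × 9.04 cm = 21.97 cm.

22.0 cm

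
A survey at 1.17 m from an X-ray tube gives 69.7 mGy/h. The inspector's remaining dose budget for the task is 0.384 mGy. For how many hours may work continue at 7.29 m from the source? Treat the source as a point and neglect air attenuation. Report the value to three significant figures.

0.214 h

Intensity scales as (d₁/d₂)², so rate at 7.29 m:
(1.17/7.29)² = 0.02576, so 69.7 × 0.02576 = 1.795 mGy/h.
Stay time = 0.384 mGy ÷ 1.795 mGy/h = 0.2139 h.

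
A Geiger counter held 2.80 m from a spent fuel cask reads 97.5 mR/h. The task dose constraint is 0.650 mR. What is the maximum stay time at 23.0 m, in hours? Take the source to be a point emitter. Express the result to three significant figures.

Applying the 1/r² law, rate at 23.0 m:
(2.80/23.0)² = 0.01482, so 97.5 × 0.01482 = 1.445 mR/h.
Stay time = 0.650 mR ÷ 1.445 mR/h = 0.4498 h.

0.450 h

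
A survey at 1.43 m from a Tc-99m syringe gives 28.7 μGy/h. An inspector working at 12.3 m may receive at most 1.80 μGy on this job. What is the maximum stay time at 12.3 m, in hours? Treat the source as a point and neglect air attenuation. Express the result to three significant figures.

4.64 h

Since intensity falls as 1/r², rate at 12.3 m:
(1.43/12.3)² = 0.01352, so 28.7 × 0.01352 = 0.3880 μGy/h.
Stay time = 1.80 μGy ÷ 0.3880 μGy/h = 4.639 h.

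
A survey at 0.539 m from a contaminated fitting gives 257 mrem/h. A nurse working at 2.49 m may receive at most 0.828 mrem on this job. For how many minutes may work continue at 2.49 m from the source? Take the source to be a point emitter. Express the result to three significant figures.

Since intensity falls as 1/r², rate at 2.49 m:
(0.539/2.49)² = 0.04686, so 257 × 0.04686 = 12.04 mrem/h.
Stay time = 0.828 mrem ÷ 12.04 mrem/h = 0.06877 h = 4.126 min.

4.13 min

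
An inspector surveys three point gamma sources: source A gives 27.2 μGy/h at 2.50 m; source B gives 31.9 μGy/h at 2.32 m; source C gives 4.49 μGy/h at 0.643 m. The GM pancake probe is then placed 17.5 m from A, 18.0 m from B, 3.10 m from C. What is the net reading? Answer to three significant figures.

By superposition, sum each source's inverse-square contribution:
A: 27.2 × (2.50/17.5)² = 0.5551 μGy/h
B: 31.9 × (2.32/18.0)² = 0.5299 μGy/h
C: 4.49 × (0.643/3.10)² = 0.1932 μGy/h
Total = 0.5551 + 0.5299 + 0.1932 = 1.278 μGy/h.

1.28 μGy/h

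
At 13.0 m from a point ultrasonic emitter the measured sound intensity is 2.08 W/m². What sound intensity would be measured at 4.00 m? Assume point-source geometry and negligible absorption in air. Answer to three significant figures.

22.0 W/m²

By the inverse-square law, scaling from 13.0 m to 4.00 m:
(13.0/4.00)² = 10.56, so 2.08 × 10.56 = 21.96 W/m².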